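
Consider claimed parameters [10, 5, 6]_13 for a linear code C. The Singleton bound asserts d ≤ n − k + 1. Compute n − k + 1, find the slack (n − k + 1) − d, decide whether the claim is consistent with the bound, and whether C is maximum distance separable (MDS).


Singleton RHS = n − k + 1 = 6, slack = 0, bound satisfied, MDS.

Singleton bound: d ≤ n − k + 1.
Here n = 10, k = 5, so n − k + 1 = 6.
Given d = 6, check d ≤ 6: YES.
Slack = (n − k + 1) − d = 0.
The code is MDS (slack = 0).
Description: the claimed parameters are [10, 5, 6]_13; such a code would be MDS (meets Singleton bound).


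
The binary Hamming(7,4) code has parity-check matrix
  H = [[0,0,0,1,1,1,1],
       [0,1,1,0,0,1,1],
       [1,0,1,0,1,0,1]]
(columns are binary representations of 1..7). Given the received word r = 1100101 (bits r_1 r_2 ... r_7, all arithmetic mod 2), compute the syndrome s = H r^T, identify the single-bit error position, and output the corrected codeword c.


s = (0, 0, 1)^T, error position = 1, corrected codeword c = 0100101

Compute s = H r^T mod 2 one row at a time:
  s_1 = 0 + 1 + 0 + 1 = 2 ≡ 0 (mod 2).
  s_2 = 1 + 0 + 0 + 1 = 2 ≡ 0 (mod 2).
  s_3 = 1 + 0 + 1 + 1 = 3 ≡ 1 (mod 2).
s = (0, 0, 1)^T — this equals column 1 of H (binary 001), so error is at position 1.
Correct: flip bit 1 of r = 1100101 to get c = 0100101.


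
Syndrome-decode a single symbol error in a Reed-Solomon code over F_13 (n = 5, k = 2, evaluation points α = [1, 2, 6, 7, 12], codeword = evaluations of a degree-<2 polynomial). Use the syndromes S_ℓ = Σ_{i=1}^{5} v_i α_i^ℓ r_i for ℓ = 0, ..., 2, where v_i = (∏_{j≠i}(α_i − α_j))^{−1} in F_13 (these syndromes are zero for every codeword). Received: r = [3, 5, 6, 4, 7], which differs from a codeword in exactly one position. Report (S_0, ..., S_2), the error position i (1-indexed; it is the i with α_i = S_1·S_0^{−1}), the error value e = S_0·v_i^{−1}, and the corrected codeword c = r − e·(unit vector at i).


S = (7, 1, 2), error at position 2, error magnitude e = 4, c = [3, 1, 6, 4, 7].

Step 1: column multipliers v_i = (∏_{j≠i}(α_i − α_j))^{−1} mod 13.
  i = 1 (α = 1): (1−2)(1−6)(1−7)(1−12) = (−1)·(−5)·(−6)·(−11) = 330 ≡ 5, so v_1 = 5^{−1} = 8 (mod 13).
  i = 2 (α = 2): (2−1)(2−6)(2−7)(2−12) = 1·(−4)·(−5)·(−10) = −200 ≡ 8, so v_2 = 8^{−1} = 5 (mod 13).
  i = 3 (α = 6): (6−1)(6−2)(6−7)(6−12) = 5·4·(−1)·(−6) = 120 ≡ 3, so v_3 = 3^{−1} = 9 (mod 13).
  i = 4 (α = 7): (7−1)(7−2)(7−6)(7−12) = 6·5·1·(−5) = −150 ≡ 6, so v_4 = 6^{−1} = 11 (mod 13).
  i = 5 (α = 12): (12−1)(12−2)(12−6)(12−7) = 11·10·6·5 = 3300 ≡ 11, so v_5 = 11^{−1} = 6 (mod 13).
  v = [8, 5, 9, 11, 6].
Step 2: syndromes of r = [3, 5, 6, 4, 7] (all sums mod 13).
  S_0 = Σ v_i r_i = 8·3 + 5·5 + 9·6 + 11·4 + 6·7 = 189 ≡ 7.
  S_1 = Σ v_i α_i r_i = 8·1·3 + 5·2·5 + 9·6·6 + 11·7·4 + 6·12·7 = 1210 ≡ 1.
  α_i^2 mod 13 = [1, 4, 10, 10, 1].
  S_2 = Σ v_i α_i^2 r_i = 8·1·3 + 5·4·5 + 9·10·6 + 11·10·4 + 6·1·7 = 1146 ≡ 2.
  S = (7, 1, 2) ≠ 0, so r is not a codeword (an error is present).
Step 3: locate the error. For a single error e at position i, S_ℓ = v_i·e·α_i^ℓ, so α_err = S_1/S_0.
  S_0^{−1} = 7^{−1} = 2 (mod 13), so α_err = 1·2 = 2 ≡ 2 = α_2. Error position i = 2.
  Consistency check: S_2/S_1 = 2·1 = 2 ≡ 2 = α_err ✓ (single-error assumption holds).
Step 4: error magnitude e = S_0/v_2 = S_0·∏_{j≠2}(α_2 − α_j) = 7·8 = 56 ≡ 4 (mod 13).
Step 5: correct position 2: c_2 = r_2 − e = 5 − 4 ≡ 1 (mod 13). Hence c = [3, 1, 6, 4, 7].
  Check: interpolating c through the α_i gives m(x) = 5 + 11·x (degree < 2) with m(α_i) = c_i for every i, so c is indeed a codeword.


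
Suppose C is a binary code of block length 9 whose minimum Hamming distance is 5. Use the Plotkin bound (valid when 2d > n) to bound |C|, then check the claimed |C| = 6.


Plotkin bound M ≤ 10; given |C| = 6 ≤ bound (satisfied).

Check applicability: 2d = 10, n = 9.
2d − n = 1 > 0, so Plotkin applies.
Compute d/(2d−n) = 5/1 ≈ 5.0000.
⌊d/(2d−n)⌋ = 5.
Plotkin bound: M ≤ 2·5 = 10.
Given |C| = 6, check: satisfied.
This |C| is below the Plotkin bound.


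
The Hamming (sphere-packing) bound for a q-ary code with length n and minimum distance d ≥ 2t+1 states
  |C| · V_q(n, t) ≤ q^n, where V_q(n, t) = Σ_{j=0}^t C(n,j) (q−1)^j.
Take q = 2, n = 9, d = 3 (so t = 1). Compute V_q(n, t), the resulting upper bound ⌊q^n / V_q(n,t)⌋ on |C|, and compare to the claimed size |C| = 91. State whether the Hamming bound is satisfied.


V_q(n, t) = 10, q^n = 512, Hamming bound = 51, |C| = 91 > bound (violated).

Step 1: Compute V_q(n, t) = Σ_{j=0}^1 C(n, j) (q−1)^j.
  j = 0: C(9,0)·(1)^0 = 1·1 = 1.
  j = 1: C(9,1)·(1)^1 = 9·1 = 9.
  V_q(n, t) = 1 + 9 = 10.
Step 2: q^n = 2^9 = 512.
Step 3: Hamming bound ⌊q^n / V_q(n,t)⌋ = ⌊512/10⌋ = 51.
Step 4: Compare |C| = 91 to 51: violated.
The claimed |C| lies above the Hamming bound, so no 2-ary code of length 9 with d ≥ 3 can have 91 codewords.


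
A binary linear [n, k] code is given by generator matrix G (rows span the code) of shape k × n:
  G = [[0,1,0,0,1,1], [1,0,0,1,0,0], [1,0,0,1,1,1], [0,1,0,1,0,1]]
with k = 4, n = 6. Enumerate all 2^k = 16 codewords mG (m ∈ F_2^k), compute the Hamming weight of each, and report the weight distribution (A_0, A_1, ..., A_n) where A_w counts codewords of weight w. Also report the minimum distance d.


Weight distribution: A_0 = 1, A_1 = 1, A_2 = 6, A_3 = 6, A_4 = 1, A_5 = 1. Minimum distance d = 1.

Enumerate all 2^4 = 16 messages m ∈ F_2^4.
For each, compute codeword c = mG in F_2^6, then tally its weight.
  m = 0000 → c = 000000, weight = 0.
  m = 1000 → c = 010011, weight = 3.
  m = 0100 → c = 100100, weight = 2.
  m = 1100 → c = 110111, weight = 5.
  m = 0010 → c = 100111, weight = 4.
  m = 1010 → c = 110100, weight = 3.
  m = 0110 → c = 000011, weight = 2.
  m = 1110 → c = 010000, weight = 1.
  m = 0001 → c = 010101, weight = 3.
  m = 1001 → c = 000110, weight = 2.
  m = 0101 → c = 110001, weight = 3.
  m = 1101 → c = 100010, weight = 2.
  m = 0011 → c = 110010, weight = 3.
  m = 1011 → c = 100001, weight = 2.
  m = 0111 → c = 010110, weight = 3.
  m = 1111 → c = 000101, weight = 2.
Tally weights:
  weight 0: 1 codewords.
  weight 1: 1 codewords.
  weight 2: 6 codewords.
  weight 3: 6 codewords.
  weight 4: 1 codewords.
  weight 5: 1 codewords.
Minimum distance d = smallest w > 0 with A_w > 0 = 1.
Sanity: Σ A_w = 16 = 2^4 = 16 ✓.


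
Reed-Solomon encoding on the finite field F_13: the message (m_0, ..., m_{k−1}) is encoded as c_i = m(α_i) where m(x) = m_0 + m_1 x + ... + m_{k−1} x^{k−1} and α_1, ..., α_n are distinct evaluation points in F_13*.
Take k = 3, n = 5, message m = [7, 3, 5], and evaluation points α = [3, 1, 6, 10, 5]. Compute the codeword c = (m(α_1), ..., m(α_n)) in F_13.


c = [9, 2, 10, 4, 4]

Message polynomial: m(x) = 7 + 3·x + 5·x^2 (mod 13).
For each evaluation point α_i, compute m(α_i) mod 13:
  α_1 = 3: Horner steps 5 → 5 → 9, so m(3) = 9.
  α_2 = 1: Horner steps 5 → 8 → 2, so m(1) = 2.
  α_3 = 6: Horner steps 5 → 7 → 10, so m(6) = 10.
  α_4 = 10: Horner steps 5 → 1 → 4, so m(10) = 4.
  α_5 = 5: Horner steps 5 → 2 → 4, so m(5) = 4.
Codeword c = [9, 2, 10, 4, 4] ∈ F_13^5.


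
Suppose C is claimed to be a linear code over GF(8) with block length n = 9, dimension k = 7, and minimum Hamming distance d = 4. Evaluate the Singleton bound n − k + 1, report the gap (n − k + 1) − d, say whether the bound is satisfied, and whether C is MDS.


Singleton RHS = n − k + 1 = 3, slack = -1, bound violated (no such code; not MDS).

Singleton bound: d ≤ n − k + 1.
Here n = 9, k = 7, so n − k + 1 = 3.
Given d = 4, check d ≤ 3: NO.
Slack = (n − k + 1) − d = -1.
The slack is negative: d = 4 exceeds n − k + 1 = 3 by 1, so the Singleton bound is violated and no linear [9, 7, 4]_8 code can exist. In particular it is not MDS (MDS requires d = n − k + 1 exactly).
Description: the claimed parameters are [9, 7, 4]_8; such a code would be impossible (violates the Singleton bound).


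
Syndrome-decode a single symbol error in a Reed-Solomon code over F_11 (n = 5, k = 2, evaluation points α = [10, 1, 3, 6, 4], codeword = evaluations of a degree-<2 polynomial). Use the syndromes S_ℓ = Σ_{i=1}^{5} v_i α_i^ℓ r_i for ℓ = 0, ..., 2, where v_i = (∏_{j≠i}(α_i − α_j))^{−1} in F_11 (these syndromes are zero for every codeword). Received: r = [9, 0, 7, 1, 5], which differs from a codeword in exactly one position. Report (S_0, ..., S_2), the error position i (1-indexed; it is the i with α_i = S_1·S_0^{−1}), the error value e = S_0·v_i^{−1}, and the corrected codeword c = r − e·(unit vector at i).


S = (1, 10, 1), error at position 1, error magnitude e = 5, c = [4, 0, 7, 1, 5].

Step 1: column multipliers v_i = (∏_{j≠i}(α_i − α_j))^{−1} mod 11.
  i = 1 (α = 10): (10−1)(10−3)(10−6)(10−4) = 9·7·4·6 = 1512 ≡ 5, so v_1 = 5^{−1} = 9 (mod 11).
  i = 2 (α = 1): (1−10)(1−3)(1−6)(1−4) = (−9)·(−2)·(−5)·(−3) = 270 ≡ 6, so v_2 = 6^{−1} = 2 (mod 11).
  i = 3 (α = 3): (3−10)(3−1)(3−6)(3−4) = (−7)·2·(−3)·(−1) = −42 ≡ 2, so v_3 = 2^{−1} = 6 (mod 11).
  i = 4 (α = 6): (6−10)(6−1)(6−3)(6−4) = (−4)·5·3·2 = −120 ≡ 1, so v_4 = 1^{−1} = 1 (mod 11).
  i = 5 (α = 4): (4−10)(4−1)(4−3)(4−6) = (−6)·3·1·(−2) = 36 ≡ 3, so v_5 = 3^{−1} = 4 (mod 11).
  v = [9, 2, 6, 1, 4].
Step 2: syndromes of r = [9, 0, 7, 1, 5] (all sums mod 11).
  S_0 = Σ v_i r_i = 9·9 + 2·0 + 6·7 + 1·1 + 4·5 = 144 ≡ 1.
  S_1 = Σ v_i α_i r_i = 9·10·9 + 2·1·0 + 6·3·7 + 1·6·1 + 4·4·5 = 1022 ≡ 10.
  α_i^2 mod 11 = [1, 1, 9, 3, 5].
  S_2 = Σ v_i α_i^2 r_i = 9·1·9 + 2·1·0 + 6·9·7 + 1·3·1 + 4·5·5 = 562 ≡ 1.
  S = (1, 10, 1) ≠ 0, so r is not a codeword (an error is present).
Step 3: locate the error. For a single error e at position i, S_ℓ = v_i·e·α_i^ℓ, so α_err = S_1/S_0.
  S_0^{−1} = 1^{−1} = 1 (mod 11), so α_err = 10·1 = 10 ≡ 10 = α_1. Error position i = 1.
  Consistency check: S_2/S_1 = 1·10 = 10 ≡ 10 = α_err ✓ (single-error assumption holds).
Step 4: error magnitude e = S_0/v_1 = S_0·∏_{j≠1}(α_1 − α_j) = 1·5 = 5 ≡ 5 (mod 11).
Step 5: correct position 1: c_1 = r_1 − e = 9 − 5 ≡ 4 (mod 11). Hence c = [4, 0, 7, 1, 5].
  Check: interpolating c through the α_i gives m(x) = 2 + 9·x (degree < 2) with m(α_i) = c_i for every i, so c is indeed a codeword.


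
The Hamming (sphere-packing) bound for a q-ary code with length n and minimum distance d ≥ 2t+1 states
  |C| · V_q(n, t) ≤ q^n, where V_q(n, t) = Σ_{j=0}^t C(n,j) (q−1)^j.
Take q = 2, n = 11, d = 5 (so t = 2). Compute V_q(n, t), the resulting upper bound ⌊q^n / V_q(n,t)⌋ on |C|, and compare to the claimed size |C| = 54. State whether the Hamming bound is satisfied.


V_q(n, t) = 67, q^n = 2048, Hamming bound = 30, |C| = 54 > bound (violated).

Step 1: Compute V_q(n, t) = Σ_{j=0}^2 C(n, j) (q−1)^j.
  j = 0: C(11,0)·(1)^0 = 1·1 = 1.
  j = 1: C(11,1)·(1)^1 = 11·1 = 11.
  j = 2: C(11,2)·(1)^2 = 55·1 = 55.
  V_q(n, t) = 1 + 11 + 55 = 67.
Step 2: q^n = 2^11 = 2048.
Step 3: Hamming bound ⌊q^n / V_q(n,t)⌋ = ⌊2048/67⌋ = 30.
Step 4: Compare |C| = 54 to 30: violated.
The claimed |C| lies above the Hamming bound, so no 2-ary code of length 11 with d ≥ 5 can have 54 codewords.


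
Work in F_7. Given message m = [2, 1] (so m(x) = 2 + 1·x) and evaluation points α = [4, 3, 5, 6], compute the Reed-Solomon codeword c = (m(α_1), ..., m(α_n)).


c = [6, 5, 0, 1]

Message polynomial: m(x) = 2 + 1·x (mod 7).
For each evaluation point α_i, compute m(α_i) mod 7:
  α_1 = 4: Horner steps 1 → 6, so m(4) = 6.
  α_2 = 3: Horner steps 1 → 5, so m(3) = 5.
  α_3 = 5: Horner steps 1 → 0, so m(5) = 0.
  α_4 = 6: Horner steps 1 → 1, so m(6) = 1.
Codeword c = [6, 5, 0, 1] ∈ F_7^4.


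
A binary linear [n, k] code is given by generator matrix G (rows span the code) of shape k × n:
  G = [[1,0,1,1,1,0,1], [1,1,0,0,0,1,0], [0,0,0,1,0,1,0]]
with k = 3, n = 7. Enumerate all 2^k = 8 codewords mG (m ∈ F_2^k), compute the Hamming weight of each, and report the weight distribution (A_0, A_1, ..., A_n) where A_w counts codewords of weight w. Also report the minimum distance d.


Weight distribution: A_0 = 1, A_2 = 1, A_3 = 2, A_4 = 1, A_5 = 2, A_6 = 1. Minimum distance d = 2.

Enumerate all 2^3 = 8 messages m ∈ F_2^3.
For each, compute codeword c = mG in F_2^7, then tally its weight.
  m = 000 → c = 0000000, weight = 0.
  m = 100 → c = 1011101, weight = 5.
  m = 010 → c = 1100010, weight = 3.
  m = 110 → c = 0111111, weight = 6.
  m = 001 → c = 0001010, weight = 2.
  m = 101 → c = 1010111, weight = 5.
  m = 011 → c = 1101000, weight = 3.
  m = 111 → c = 0110101, weight = 4.
Tally weights:
  weight 0: 1 codewords.
  weight 2: 1 codewords.
  weight 3: 2 codewords.
  weight 4: 1 codewords.
  weight 5: 2 codewords.
  weight 6: 1 codewords.
Minimum distance d = smallest w > 0 with A_w > 0 = 2.
Sanity: Σ A_w = 8 = 2^3 = 8 ✓.


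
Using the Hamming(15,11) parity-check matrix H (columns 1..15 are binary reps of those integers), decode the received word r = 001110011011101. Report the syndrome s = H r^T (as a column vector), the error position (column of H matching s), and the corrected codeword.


s = (0, 1, 1, 0)^T, error position = 6, corrected codeword c = 001111011011101

Compute s = H r^T mod 2 one row at a time:
  s_1 = 1 + 1 + 0 + 1 + 1 + 1 + 0 + 1 = 6 ≡ 0 (mod 2).
  s_2 = 1 + 1 + 0 + 0 + 1 + 1 + 0 + 1 = 5 ≡ 1 (mod 2).
  s_3 = 0 + 1 + 0 + 0 + 0 + 1 + 0 + 1 = 3 ≡ 1 (mod 2).
  s_4 = 0 + 1 + 1 + 0 + 1 + 1 + 1 + 1 = 6 ≡ 0 (mod 2).
s = (0, 1, 1, 0)^T — this equals column 6 of H (binary 0110), so error is at position 6.
Correct: flip bit 6 of r = 001110011011101 to get c = 001111011011101.


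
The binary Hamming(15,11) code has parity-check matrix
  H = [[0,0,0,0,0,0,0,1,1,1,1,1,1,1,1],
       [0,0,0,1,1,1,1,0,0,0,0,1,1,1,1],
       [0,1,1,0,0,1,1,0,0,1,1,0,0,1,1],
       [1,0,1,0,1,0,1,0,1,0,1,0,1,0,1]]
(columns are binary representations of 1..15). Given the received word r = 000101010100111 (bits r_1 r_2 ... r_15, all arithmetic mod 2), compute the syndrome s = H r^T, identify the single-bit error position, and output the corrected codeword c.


s = (1, 1, 0, 0)^T, error position = 12, corrected codeword c = 000101010101111

Compute s = H r^T mod 2 one row at a time:
  s_1 = 1 + 0 + 1 + 0 + 0 + 1 + 1 + 1 = 5 ≡ 1 (mod 2).
  s_2 = 1 + 0 + 1 + 0 + 0 + 1 + 1 + 1 = 5 ≡ 1 (mod 2).
  s_3 = 0 + 0 + 1 + 0 + 1 + 0 + 1 + 1 = 4 ≡ 0 (mod 2).
  s_4 = 0 + 0 + 0 + 0 + 0 + 0 + 1 + 1 = 2 ≡ 0 (mod 2).
s = (1, 1, 0, 0)^T — this equals column 12 of H (binary 1100), so error is at position 12.
Correct: flip bit 12 of r = 000101010100111 to get c = 000101010101111.


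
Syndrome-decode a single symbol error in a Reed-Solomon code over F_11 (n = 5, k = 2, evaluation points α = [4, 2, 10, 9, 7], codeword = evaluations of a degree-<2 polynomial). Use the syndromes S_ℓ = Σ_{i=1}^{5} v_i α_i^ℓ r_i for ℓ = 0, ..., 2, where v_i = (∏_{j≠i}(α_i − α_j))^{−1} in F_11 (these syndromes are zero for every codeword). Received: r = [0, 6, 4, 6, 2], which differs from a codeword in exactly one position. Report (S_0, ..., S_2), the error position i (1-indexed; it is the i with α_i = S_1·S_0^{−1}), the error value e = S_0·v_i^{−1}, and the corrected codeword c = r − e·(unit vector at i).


S = (3, 5, 1), error at position 4, error magnitude e = 10, c = [0, 6, 4, 7, 2].

Step 1: column multipliers v_i = (∏_{j≠i}(α_i − α_j))^{−1} mod 11.
  i = 1 (α = 4): (4−2)(4−10)(4−9)(4−7) = 2·(−6)·(−5)·(−3) = −180 ≡ 7, so v_1 = 7^{−1} = 8 (mod 11).
  i = 2 (α = 2): (2−4)(2−10)(2−9)(2−7) = (−2)·(−8)·(−7)·(−5) = 560 ≡ 10, so v_2 = 10^{−1} = 10 (mod 11).
  i = 3 (α = 10): (10−4)(10−2)(10−9)(10−7) = 6·8·1·3 = 144 ≡ 1, so v_3 = 1^{−1} = 1 (mod 11).
  i = 4 (α = 9): (9−4)(9−2)(9−10)(9−7) = 5·7·(−1)·2 = −70 ≡ 7, so v_4 = 7^{−1} = 8 (mod 11).
  i = 5 (α = 7): (7−4)(7−2)(7−10)(7−9) = 3·5·(−3)·(−2) = 90 ≡ 2, so v_5 = 2^{−1} = 6 (mod 11).
  v = [8, 10, 1, 8, 6].
Step 2: syndromes of r = [0, 6, 4, 6, 2] (all sums mod 11).
  S_0 = Σ v_i r_i = 8·0 + 10·6 + 1·4 + 8·6 + 6·2 = 124 ≡ 3.
  S_1 = Σ v_i α_i r_i = 8·4·0 + 10·2·6 + 1·10·4 + 8·9·6 + 6·7·2 = 676 ≡ 5.
  α_i^2 mod 11 = [5, 4, 1, 4, 5].
  S_2 = Σ v_i α_i^2 r_i = 8·5·0 + 10·4·6 + 1·1·4 + 8·4·6 + 6·5·2 = 496 ≡ 1.
  S = (3, 5, 1) ≠ 0, so r is not a codeword (an error is present).
Step 3: locate the error. For a single error e at position i, S_ℓ = v_i·e·α_i^ℓ, so α_err = S_1/S_0.
  S_0^{−1} = 3^{−1} = 4 (mod 11), so α_err = 5·4 = 20 ≡ 9 = α_4. Error position i = 4.
  Consistency check: S_2/S_1 = 1·9 = 9 ≡ 9 = α_err ✓ (single-error assumption holds).
Step 4: error magnitude e = S_0/v_4 = S_0·∏_{j≠4}(α_4 − α_j) = 3·7 = 21 ≡ 10 (mod 11).
Step 5: correct position 4: c_4 = r_4 − e = 6 − 10 ≡ 7 (mod 11). Hence c = [0, 6, 4, 7, 2].
  Check: interpolating c through the α_i gives m(x) = 1 + 8·x (degree < 2) with m(α_i) = c_i for every i, so c is indeed a codeword.


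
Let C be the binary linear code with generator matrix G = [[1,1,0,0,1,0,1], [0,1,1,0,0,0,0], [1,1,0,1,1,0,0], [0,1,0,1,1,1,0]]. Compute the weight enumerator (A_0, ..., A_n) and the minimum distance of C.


Weight distribution: A_0 = 1, A_2 = 3, A_4 = 11, A_6 = 1. Minimum distance d = 2.

Enumerate all 2^4 = 16 messages m ∈ F_2^4.
For each, compute codeword c = mG in F_2^7, then tally its weight.
  m = 0000 → c = 0000000, weight = 0.
  m = 1000 → c = 1100101, weight = 4.
  m = 0100 → c = 0110000, weight = 2.
  m = 1100 → c = 1010101, weight = 4.
  m = 0010 → c = 1101100, weight = 4.
  m = 1010 → c = 0001001, weight = 2.
  m = 0110 → c = 1011100, weight = 4.
  m = 1110 → c = 0111001, weight = 4.
  m = 0001 → c = 0101110, weight = 4.
  m = 1001 → c = 1001011, weight = 4.
  m = 0101 → c = 0011110, weight = 4.
  m = 1101 → c = 1111011, weight = 6.
  m = 0011 → c = 1000010, weight = 2.
  m = 1011 → c = 0100111, weight = 4.
  m = 0111 → c = 1110010, weight = 4.
  m = 1111 → c = 0010111, weight = 4.
Tally weights:
  weight 0: 1 codewords.
  weight 2: 3 codewords.
  weight 4: 11 codewords.
  weight 6: 1 codewords.
Minimum distance d = smallest w > 0 with A_w > 0 = 2.
Sanity: Σ A_w = 16 = 2^4 = 16 ✓.


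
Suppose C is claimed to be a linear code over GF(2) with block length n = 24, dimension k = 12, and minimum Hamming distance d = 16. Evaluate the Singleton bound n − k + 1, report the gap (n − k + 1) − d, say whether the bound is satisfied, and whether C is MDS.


Singleton RHS = n − k + 1 = 13, slack = -3, bound violated (no such code; not MDS).

Singleton bound: d ≤ n − k + 1.
Here n = 24, k = 12, so n − k + 1 = 13.
Given d = 16, check d ≤ 13: NO.
Slack = (n − k + 1) − d = -3.
The slack is negative: d = 16 exceeds n − k + 1 = 13 by 3, so the Singleton bound is violated and no linear [24, 12, 16]_2 code can exist. In particular it is not MDS (MDS requires d = n − k + 1 exactly).
Description: the claimed parameters are [24, 12, 16]_2; such a code would be impossible (violates the Singleton bound).


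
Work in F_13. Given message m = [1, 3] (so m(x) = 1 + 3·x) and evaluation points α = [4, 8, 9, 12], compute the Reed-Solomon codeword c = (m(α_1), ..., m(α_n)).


c = [0, 12, 2, 11]

Message polynomial: m(x) = 1 + 3·x (mod 13).
For each evaluation point α_i, compute m(α_i) mod 13:
  α_1 = 4: Horner steps 3 → 0, so m(4) = 0.
  α_2 = 8: Horner steps 3 → 12, so m(8) = 12.
  α_3 = 9: Horner steps 3 → 2, so m(9) = 2.
  α_4 = 12: Horner steps 3 → 11, so m(12) = 11.
Codeword c = [0, 12, 2, 11] ∈ F_13^4.


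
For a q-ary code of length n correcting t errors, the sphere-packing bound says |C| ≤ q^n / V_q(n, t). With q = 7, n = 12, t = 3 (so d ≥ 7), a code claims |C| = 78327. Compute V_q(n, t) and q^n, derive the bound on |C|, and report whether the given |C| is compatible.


V_q(n, t) = 49969, q^n = 13841287201, Hamming bound = 276997, |C| = 78327 ≤ bound (satisfied).

Step 1: Compute V_q(n, t) = Σ_{j=0}^3 C(n, j) (q−1)^j.
  j = 0: C(12,0)·(6)^0 = 1·1 = 1.
  j = 1: C(12,1)·(6)^1 = 12·6 = 72.
  j = 2: C(12,2)·(6)^2 = 66·36 = 2376.
  j = 3: C(12,3)·(6)^3 = 220·216 = 47520.
  V_q(n, t) = 1 + 72 + 2376 + 47520 = 49969.
Step 2: q^n = 7^12 = 13841287201.
Step 3: Hamming bound ⌊q^n / V_q(n,t)⌋ = ⌊13841287201/49969⌋ = 276997.
Step 4: Compare |C| = 78327 to 276997: satisfied.
The claimed |C| lies below the Hamming bound.


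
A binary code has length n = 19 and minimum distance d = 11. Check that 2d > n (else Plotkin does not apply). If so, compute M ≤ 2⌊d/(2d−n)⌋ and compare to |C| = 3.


Plotkin bound M ≤ 6; given |C| = 3 ≤ bound (satisfied).

Check applicability: 2d = 22, n = 19.
2d − n = 3 > 0, so Plotkin applies.
Compute d/(2d−n) = 11/3 ≈ 3.6667.
⌊d/(2d−n)⌋ = 3.
Plotkin bound: M ≤ 2·3 = 6.
Given |C| = 3, check: satisfied.
This |C| is below the Plotkin bound.


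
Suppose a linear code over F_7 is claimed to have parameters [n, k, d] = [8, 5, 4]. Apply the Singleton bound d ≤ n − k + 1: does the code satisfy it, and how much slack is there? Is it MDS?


Singleton RHS = n − k + 1 = 4, slack = 0, bound satisfied, MDS.

Singleton bound: d ≤ n − k + 1.
Here n = 8, k = 5, so n − k + 1 = 4.
Given d = 4, check d ≤ 4: YES.
Slack = (n − k + 1) − d = 0.
The code is MDS (slack = 0).
Description: the claimed parameters are [8, 5, 4]_7; such a code would be MDS (meets Singleton bound).


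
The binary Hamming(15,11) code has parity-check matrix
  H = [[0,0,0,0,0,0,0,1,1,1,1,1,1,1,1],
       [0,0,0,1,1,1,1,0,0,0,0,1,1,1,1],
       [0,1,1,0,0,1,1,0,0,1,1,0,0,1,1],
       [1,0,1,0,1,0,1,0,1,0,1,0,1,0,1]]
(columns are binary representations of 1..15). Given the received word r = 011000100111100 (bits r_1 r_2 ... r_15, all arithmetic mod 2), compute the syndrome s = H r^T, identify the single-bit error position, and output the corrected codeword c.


s = (0, 1, 1, 0)^T, error position = 6, corrected codeword c = 011001100111100

Compute s = H r^T mod 2 one row at a time:
  s_1 = 0 + 0 + 1 + 1 + 1 + 1 + 0 + 0 = 4 ≡ 0 (mod 2).
  s_2 = 0 + 0 + 0 + 1 + 1 + 1 + 0 + 0 = 3 ≡ 1 (mod 2).
  s_3 = 1 + 1 + 0 + 1 + 1 + 1 + 0 + 0 = 5 ≡ 1 (mod 2).
  s_4 = 0 + 1 + 0 + 1 + 0 + 1 + 1 + 0 = 4 ≡ 0 (mod 2).
s = (0, 1, 1, 0)^T — this equals column 6 of H (binary 0110), so error is at position 6.
Correct: flip bit 6 of r = 011000100111100 to get c = 011001100111100.


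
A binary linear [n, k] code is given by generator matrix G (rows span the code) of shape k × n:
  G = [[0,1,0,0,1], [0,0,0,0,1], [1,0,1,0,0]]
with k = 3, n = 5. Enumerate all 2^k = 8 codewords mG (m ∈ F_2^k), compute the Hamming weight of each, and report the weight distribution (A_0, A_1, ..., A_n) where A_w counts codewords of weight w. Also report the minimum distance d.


Weight distribution: A_0 = 1, A_1 = 2, A_2 = 2, A_3 = 2, A_4 = 1. Minimum distance d = 1.

Enumerate all 2^3 = 8 messages m ∈ F_2^3.
For each, compute codeword c = mG in F_2^5, then tally its weight.
  m = 000 → c = 00000, weight = 0.
  m = 100 → c = 01001, weight = 2.
  m = 010 → c = 00001, weight = 1.
  m = 110 → c = 01000, weight = 1.
  m = 001 → c = 10100, weight = 2.
  m = 101 → c = 11101, weight = 4.
  m = 011 → c = 10101, weight = 3.
  m = 111 → c = 11100, weight = 3.
Tally weights:
  weight 0: 1 codewords.
  weight 1: 2 codewords.
  weight 2: 2 codewords.
  weight 3: 2 codewords.
  weight 4: 1 codewords.
Minimum distance d = smallest w > 0 with A_w > 0 = 1.
Sanity: Σ A_w = 8 = 2^3 = 8 ✓.


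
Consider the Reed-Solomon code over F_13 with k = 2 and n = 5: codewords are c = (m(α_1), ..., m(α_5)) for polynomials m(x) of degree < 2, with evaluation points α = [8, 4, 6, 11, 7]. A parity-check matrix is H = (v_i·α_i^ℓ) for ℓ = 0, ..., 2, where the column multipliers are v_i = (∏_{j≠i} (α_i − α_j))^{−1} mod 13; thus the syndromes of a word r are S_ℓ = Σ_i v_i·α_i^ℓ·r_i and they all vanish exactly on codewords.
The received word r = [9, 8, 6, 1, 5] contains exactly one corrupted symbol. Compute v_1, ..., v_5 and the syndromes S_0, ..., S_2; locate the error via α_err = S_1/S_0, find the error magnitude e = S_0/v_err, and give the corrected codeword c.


S = (9, 7, 4), error at position 1, error magnitude e = 5, c = [4, 8, 6, 1, 5].

Step 1: column multipliers v_i = (∏_{j≠i}(α_i − α_j))^{−1} mod 13.
  i = 1 (α = 8): (8−4)(8−6)(8−11)(8−7) = 4·2·(−3)·1 = −24 ≡ 2, so v_1 = 2^{−1} = 7 (mod 13).
  i = 2 (α = 4): (4−8)(4−6)(4−11)(4−7) = (−4)·(−2)·(−7)·(−3) = 168 ≡ 12, so v_2 = 12^{−1} = 12 (mod 13).
  i = 3 (α = 6): (6−8)(6−4)(6−11)(6−7) = (−2)·2·(−5)·(−1) = −20 ≡ 6, so v_3 = 6^{−1} = 11 (mod 13).
  i = 4 (α = 11): (11−8)(11−4)(11−6)(11−7) = 3·7·5·4 = 420 ≡ 4, so v_4 = 4^{−1} = 10 (mod 13).
  i = 5 (α = 7): (7−8)(7−4)(7−6)(7−11) = (−1)·3·1·(−4) = 12 ≡ 12, so v_5 = 12^{−1} = 12 (mod 13).
  v = [7, 12, 11, 10, 12].
Step 2: syndromes of r = [9, 8, 6, 1, 5] (all sums mod 13).
  S_0 = Σ v_i r_i = 7·9 + 12·8 + 11·6 + 10·1 + 12·5 = 295 ≡ 9.
  S_1 = Σ v_i α_i r_i = 7·8·9 + 12·4·8 + 11·6·6 + 10·11·1 + 12·7·5 = 1814 ≡ 7.
  α_i^2 mod 13 = [12, 3, 10, 4, 10].
  S_2 = Σ v_i α_i^2 r_i = 7·12·9 + 12·3·8 + 11·10·6 + 10·4·1 + 12·10·5 = 2344 ≡ 4.
  S = (9, 7, 4) ≠ 0, so r is not a codeword (an error is present).
Step 3: locate the error. For a single error e at position i, S_ℓ = v_i·e·α_i^ℓ, so α_err = S_1/S_0.
  S_0^{−1} = 9^{−1} = 3 (mod 13), so α_err = 7·3 = 21 ≡ 8 = α_1. Error position i = 1.
  Consistency check: S_2/S_1 = 4·2 = 8 ≡ 8 = α_err ✓ (single-error assumption holds).
Step 4: error magnitude e = S_0/v_1 = S_0·∏_{j≠1}(α_1 − α_j) = 9·2 = 18 ≡ 5 (mod 13).
Step 5: correct position 1: c_1 = r_1 − e = 9 − 5 ≡ 4 (mod 13). Hence c = [4, 8, 6, 1, 5].
  Check: interpolating c through the α_i gives m(x) = 12 + 12·x (degree < 2) with m(α_i) = c_i for every i, so c is indeed a codeword.


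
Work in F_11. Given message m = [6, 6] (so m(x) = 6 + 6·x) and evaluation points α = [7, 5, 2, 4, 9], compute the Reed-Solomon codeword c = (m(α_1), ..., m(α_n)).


c = [4, 3, 7, 8, 5]

Message polynomial: m(x) = 6 + 6·x (mod 11).
For each evaluation point α_i, compute m(α_i) mod 11:
  α_1 = 7: Horner steps 6 → 4, so m(7) = 4.
  α_2 = 5: Horner steps 6 → 3, so m(5) = 3.
  α_3 = 2: Horner steps 6 → 7, so m(2) = 7.
  α_4 = 4: Horner steps 6 → 8, so m(4) = 8.
  α_5 = 9: Horner steps 6 → 5, so m(9) = 5.
Codeword c = [4, 3, 7, 8, 5] ∈ F_11^5.


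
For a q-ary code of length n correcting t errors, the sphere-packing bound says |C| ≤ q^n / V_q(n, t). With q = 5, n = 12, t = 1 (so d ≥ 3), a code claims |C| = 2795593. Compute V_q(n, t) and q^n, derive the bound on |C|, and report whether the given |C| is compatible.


V_q(n, t) = 49, q^n = 244140625, Hamming bound = 4982461, |C| = 2795593 ≤ bound (satisfied).

Step 1: Compute V_q(n, t) = Σ_{j=0}^1 C(n, j) (q−1)^j.
  j = 0: C(12,0)·(4)^0 = 1·1 = 1.
  j = 1: C(12,1)·(4)^1 = 12·4 = 48.
  V_q(n, t) = 1 + 48 = 49.
Step 2: q^n = 5^12 = 244140625.
Step 3: Hamming bound ⌊q^n / V_q(n,t)⌋ = ⌊244140625/49⌋ = 4982461.
Step 4: Compare |C| = 2795593 to 4982461: satisfied.
The claimed |C| lies below the Hamming bound.


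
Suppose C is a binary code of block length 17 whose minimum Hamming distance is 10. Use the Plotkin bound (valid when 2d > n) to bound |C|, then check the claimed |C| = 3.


Plotkin bound M ≤ 6; given |C| = 3 ≤ bound (satisfied).

Check applicability: 2d = 20, n = 17.
2d − n = 3 > 0, so Plotkin applies.
Compute d/(2d−n) = 10/3 ≈ 3.3333.
⌊d/(2d−n)⌋ = 3.
Plotkin bound: M ≤ 2·3 = 6.
Given |C| = 3, check: satisfied.
This |C| is below the Plotkin bound.


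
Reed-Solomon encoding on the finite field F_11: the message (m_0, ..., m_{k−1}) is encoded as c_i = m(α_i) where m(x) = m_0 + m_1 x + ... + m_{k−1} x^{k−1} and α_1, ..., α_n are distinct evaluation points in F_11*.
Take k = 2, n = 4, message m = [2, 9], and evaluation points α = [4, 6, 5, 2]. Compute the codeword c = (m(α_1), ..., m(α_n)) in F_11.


c = [5, 1, 3, 9]

Message polynomial: m(x) = 2 + 9·x (mod 11).
For each evaluation point α_i, compute m(α_i) mod 11:
  α_1 = 4: Horner steps 9 → 5, so m(4) = 5.
  α_2 = 6: Horner steps 9 → 1, so m(6) = 1.
  α_3 = 5: Horner steps 9 → 3, so m(5) = 3.
  α_4 = 2: Horner steps 9 → 9, so m(2) = 9.
Codeword c = [5, 1, 3, 9] ∈ F_11^4.


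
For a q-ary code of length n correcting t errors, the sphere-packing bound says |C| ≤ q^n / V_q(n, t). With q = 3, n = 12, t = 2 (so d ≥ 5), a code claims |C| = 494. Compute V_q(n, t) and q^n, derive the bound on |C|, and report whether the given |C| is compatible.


V_q(n, t) = 289, q^n = 531441, Hamming bound = 1838, |C| = 494 ≤ bound (satisfied).

Step 1: Compute V_q(n, t) = Σ_{j=0}^2 C(n, j) (q−1)^j.
  j = 0: C(12,0)·(2)^0 = 1·1 = 1.
  j = 1: C(12,1)·(2)^1 = 12·2 = 24.
  j = 2: C(12,2)·(2)^2 = 66·4 = 264.
  V_q(n, t) = 1 + 24 + 264 = 289.
Step 2: q^n = 3^12 = 531441.
Step 3: Hamming bound ⌊q^n / V_q(n,t)⌋ = ⌊531441/289⌋ = 1838.
Step 4: Compare |C| = 494 to 1838: satisfied.
The claimed |C| lies below the Hamming bound.


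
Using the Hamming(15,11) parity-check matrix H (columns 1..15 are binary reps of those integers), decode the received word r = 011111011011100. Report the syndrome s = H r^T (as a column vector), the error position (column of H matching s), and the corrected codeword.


s = (1, 1, 0, 1)^T, error position = 13, corrected codeword c = 011111011011000

Compute s = H r^T mod 2 one row at a time:
  s_1 = 1 + 1 + 0 + 1 + 1 + 1 + 0 + 0 = 5 ≡ 1 (mod 2).
  s_2 = 1 + 1 + 1 + 0 + 1 + 1 + 0 + 0 = 5 ≡ 1 (mod 2).
  s_3 = 1 + 1 + 1 + 0 + 0 + 1 + 0 + 0 = 4 ≡ 0 (mod 2).
  s_4 = 0 + 1 + 1 + 0 + 1 + 1 + 1 + 0 = 5 ≡ 1 (mod 2).
s = (1, 1, 0, 1)^T — this equals column 13 of H (binary 1101), so error is at position 13.
Correct: flip bit 13 of r = 011111011011100 to get c = 011111011011000.


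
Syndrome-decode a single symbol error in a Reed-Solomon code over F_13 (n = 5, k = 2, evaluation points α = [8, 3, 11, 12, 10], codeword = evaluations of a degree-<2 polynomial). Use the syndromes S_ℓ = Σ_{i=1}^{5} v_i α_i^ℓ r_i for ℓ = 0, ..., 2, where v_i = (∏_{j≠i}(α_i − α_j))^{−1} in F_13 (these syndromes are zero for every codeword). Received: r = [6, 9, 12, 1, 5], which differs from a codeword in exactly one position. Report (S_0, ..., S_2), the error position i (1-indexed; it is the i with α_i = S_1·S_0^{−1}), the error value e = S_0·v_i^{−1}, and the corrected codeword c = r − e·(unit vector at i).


S = (4, 1, 10), error at position 5, error magnitude e = 8, c = [6, 9, 12, 1, 10].

Step 1: column multipliers v_i = (∏_{j≠i}(α_i − α_j))^{−1} mod 13.
  i = 1 (α = 8): (8−3)(8−11)(8−12)(8−10) = 5·(−3)·(−4)·(−2) = −120 ≡ 10, so v_1 = 10^{−1} = 4 (mod 13).
  i = 2 (α = 3): (3−8)(3−11)(3−12)(3−10) = (−5)·(−8)·(−9)·(−7) = 2520 ≡ 11, so v_2 = 11^{−1} = 6 (mod 13).
  i = 3 (α = 11): (11−8)(11−3)(11−12)(11−10) = 3·8·(−1)·1 = −24 ≡ 2, so v_3 = 2^{−1} = 7 (mod 13).
  i = 4 (α = 12): (12−8)(12−3)(12−11)(12−10) = 4·9·1·2 = 72 ≡ 7, so v_4 = 7^{−1} = 2 (mod 13).
  i = 5 (α = 10): (10−8)(10−3)(10−11)(10−12) = 2·7·(−1)·(−2) = 28 ≡ 2, so v_5 = 2^{−1} = 7 (mod 13).
  v = [4, 6, 7, 2, 7].
Step 2: syndromes of r = [6, 9, 12, 1, 5] (all sums mod 13).
  S_0 = Σ v_i r_i = 4·6 + 6·9 + 7·12 + 2·1 + 7·5 = 199 ≡ 4.
  S_1 = Σ v_i α_i r_i = 4·8·6 + 6·3·9 + 7·11·12 + 2·12·1 + 7·10·5 = 1652 ≡ 1.
  α_i^2 mod 13 = [12, 9, 4, 1, 9].
  S_2 = Σ v_i α_i^2 r_i = 4·12·6 + 6·9·9 + 7·4·12 + 2·1·1 + 7·9·5 = 1427 ≡ 10.
  S = (4, 1, 10) ≠ 0, so r is not a codeword (an error is present).
Step 3: locate the error. For a single error e at position i, S_ℓ = v_i·e·α_i^ℓ, so α_err = S_1/S_0.
  S_0^{−1} = 4^{−1} = 10 (mod 13), so α_err = 1·10 = 10 ≡ 10 = α_5. Error position i = 5.
  Consistency check: S_2/S_1 = 10·1 = 10 ≡ 10 = α_err ✓ (single-error assumption holds).
Step 4: error magnitude e = S_0/v_5 = S_0·∏_{j≠5}(α_5 − α_j) = 4·2 = 8 ≡ 8 (mod 13).
Step 5: correct position 5: c_5 = r_5 − e = 5 − 8 ≡ 10 (mod 13). Hence c = [6, 9, 12, 1, 10].
  Check: interpolating c through the α_i gives m(x) = 3 + 2·x (degree < 2) with m(α_i) = c_i for every i, so c is indeed a codeword.


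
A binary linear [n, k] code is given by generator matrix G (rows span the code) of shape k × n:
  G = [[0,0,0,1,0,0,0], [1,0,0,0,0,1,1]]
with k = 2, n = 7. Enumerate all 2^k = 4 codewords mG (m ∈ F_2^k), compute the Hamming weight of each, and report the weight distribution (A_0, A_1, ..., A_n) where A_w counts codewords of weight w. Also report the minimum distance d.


Weight distribution: A_0 = 1, A_1 = 1, A_3 = 1, A_4 = 1. Minimum distance d = 1.

Enumerate all 2^2 = 4 messages m ∈ F_2^2.
For each, compute codeword c = mG in F_2^7, then tally its weight.
  m = 00 → c = 0000000, weight = 0.
  m = 10 → c = 0001000, weight = 1.
  m = 01 → c = 1000011, weight = 3.
  m = 11 → c = 1001011, weight = 4.
Tally weights:
  weight 0: 1 codewords.
  weight 1: 1 codewords.
  weight 3: 1 codewords.
  weight 4: 1 codewords.
Minimum distance d = smallest w > 0 with A_w > 0 = 1.
Sanity: Σ A_w = 4 = 2^2 = 4 ✓.


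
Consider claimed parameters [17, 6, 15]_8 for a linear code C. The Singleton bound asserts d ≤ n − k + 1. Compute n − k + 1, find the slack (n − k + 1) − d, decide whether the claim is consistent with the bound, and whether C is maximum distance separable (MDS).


Singleton RHS = n − k + 1 = 12, slack = -3, bound violated (no such code; not MDS).

Singleton bound: d ≤ n − k + 1.
Here n = 17, k = 6, so n − k + 1 = 12.
Given d = 15, check d ≤ 12: NO.
Slack = (n − k + 1) − d = -3.
The slack is negative: d = 15 exceeds n − k + 1 = 12 by 3, so the Singleton bound is violated and no linear [17, 6, 15]_8 code can exist. In particular it is not MDS (MDS requires d = n − k + 1 exactly).
Description: the claimed parameters are [17, 6, 15]_8; such a code would be impossible (violates the Singleton bound).


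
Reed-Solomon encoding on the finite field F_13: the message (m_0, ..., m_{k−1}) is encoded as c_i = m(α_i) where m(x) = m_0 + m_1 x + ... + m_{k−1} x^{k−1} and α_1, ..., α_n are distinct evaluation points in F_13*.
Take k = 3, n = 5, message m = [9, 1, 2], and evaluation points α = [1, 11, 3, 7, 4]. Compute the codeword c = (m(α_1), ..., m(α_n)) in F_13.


c = [12, 2, 4, 10, 6]

Message polynomial: m(x) = 9 + 1·x + 2·x^2 (mod 13).
For each evaluation point α_i, compute m(α_i) mod 13:
  α_1 = 1: Horner steps 2 → 3 → 12, so m(1) = 12.
  α_2 = 11: Horner steps 2 → 10 → 2, so m(11) = 2.
  α_3 = 3: Horner steps 2 → 7 → 4, so m(3) = 4.
  α_4 = 7: Horner steps 2 → 2 → 10, so m(7) = 10.
  α_5 = 4: Horner steps 2 → 9 → 6, so m(4) = 6.
Codeword c = [12, 2, 4, 10, 6] ∈ F_13^5.


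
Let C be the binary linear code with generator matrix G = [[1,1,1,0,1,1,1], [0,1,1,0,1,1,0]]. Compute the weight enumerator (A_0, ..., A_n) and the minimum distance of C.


Weight distribution: A_0 = 1, A_2 = 1, A_4 = 1, A_6 = 1. Minimum distance d = 2.

Enumerate all 2^2 = 4 messages m ∈ F_2^2.
For each, compute codeword c = mG in F_2^7, then tally its weight.
  m = 00 → c = 0000000, weight = 0.
  m = 10 → c = 1110111, weight = 6.
  m = 01 → c = 0110110, weight = 4.
  m = 11 → c = 1000001, weight = 2.
Tally weights:
  weight 0: 1 codewords.
  weight 2: 1 codewords.
  weight 4: 1 codewords.
  weight 6: 1 codewords.
Minimum distance d = smallest w > 0 with A_w > 0 = 2.
Sanity: Σ A_w = 4 = 2^2 = 4 ✓.


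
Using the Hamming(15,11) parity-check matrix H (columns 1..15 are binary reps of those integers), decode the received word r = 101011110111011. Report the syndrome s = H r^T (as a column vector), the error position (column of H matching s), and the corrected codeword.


s = (0, 0, 1, 0)^T, error position = 2, corrected codeword c = 111011110111011

Compute s = H r^T mod 2 one row at a time:
  s_1 = 1 + 0 + 1 + 1 + 1 + 0 + 1 + 1 = 6 ≡ 0 (mod 2).
  s_2 = 0 + 1 + 1 + 1 + 1 + 0 + 1 + 1 = 6 ≡ 0 (mod 2).
  s_3 = 0 + 1 + 1 + 1 + 1 + 1 + 1 + 1 = 7 ≡ 1 (mod 2).
  s_4 = 1 + 1 + 1 + 1 + 0 + 1 + 0 + 1 = 6 ≡ 0 (mod 2).
s = (0, 0, 1, 0)^T — this equals column 2 of H (binary 0010), so error is at position 2.
Correct: flip bit 2 of r = 101011110111011 to get c = 111011110111011.


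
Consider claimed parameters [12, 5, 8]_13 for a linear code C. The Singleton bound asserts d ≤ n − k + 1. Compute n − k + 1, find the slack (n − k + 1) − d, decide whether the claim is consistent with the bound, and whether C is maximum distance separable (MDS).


Singleton RHS = n − k + 1 = 8, slack = 0, bound satisfied, MDS.

Singleton bound: d ≤ n − k + 1.
Here n = 12, k = 5, so n − k + 1 = 8.
Given d = 8, check d ≤ 8: YES.
Slack = (n − k + 1) − d = 0.
The code is MDS (slack = 0).
Description: the claimed parameters are [12, 5, 8]_13; such a code would be MDS (meets Singleton bound).


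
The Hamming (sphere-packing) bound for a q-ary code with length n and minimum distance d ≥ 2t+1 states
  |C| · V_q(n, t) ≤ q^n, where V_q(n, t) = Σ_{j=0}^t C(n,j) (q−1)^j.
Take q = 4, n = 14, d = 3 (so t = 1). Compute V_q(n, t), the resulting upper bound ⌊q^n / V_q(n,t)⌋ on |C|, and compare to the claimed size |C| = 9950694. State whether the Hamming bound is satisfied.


V_q(n, t) = 43, q^n = 268435456, Hamming bound = 6242685, |C| = 9950694 > bound (violated).

Step 1: Compute V_q(n, t) = Σ_{j=0}^1 C(n, j) (q−1)^j.
  j = 0: C(14,0)·(3)^0 = 1·1 = 1.
  j = 1: C(14,1)·(3)^1 = 14·3 = 42.
  V_q(n, t) = 1 + 42 = 43.
Step 2: q^n = 4^14 = 268435456.
Step 3: Hamming bound ⌊q^n / V_q(n,t)⌋ = ⌊268435456/43⌋ = 6242685.
Step 4: Compare |C| = 9950694 to 6242685: violated.
The claimed |C| lies above the Hamming bound, so no 4-ary code of length 14 with d ≥ 3 can have 9950694 codewords.


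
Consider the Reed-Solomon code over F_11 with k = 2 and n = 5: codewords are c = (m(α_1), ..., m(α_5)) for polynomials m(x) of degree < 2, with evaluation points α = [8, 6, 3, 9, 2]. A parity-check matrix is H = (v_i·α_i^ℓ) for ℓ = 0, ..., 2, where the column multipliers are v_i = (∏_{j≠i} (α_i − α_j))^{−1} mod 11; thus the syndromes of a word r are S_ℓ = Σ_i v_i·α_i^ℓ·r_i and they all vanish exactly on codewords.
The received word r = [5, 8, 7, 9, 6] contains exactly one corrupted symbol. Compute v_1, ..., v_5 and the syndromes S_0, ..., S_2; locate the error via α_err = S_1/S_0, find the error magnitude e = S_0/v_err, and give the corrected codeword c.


S = (1, 2, 4), error at position 5, error magnitude e = 3, c = [5, 8, 7, 9, 3].

Step 1: column multipliers v_i = (∏_{j≠i}(α_i − α_j))^{−1} mod 11.
  i = 1 (α = 8): (8−6)(8−3)(8−9)(8−2) = 2·5·(−1)·6 = −60 ≡ 6, so v_1 = 6^{−1} = 2 (mod 11).
  i = 2 (α = 6): (6−8)(6−3)(6−9)(6−2) = (−2)·3·(−3)·4 = 72 ≡ 6, so v_2 = 6^{−1} = 2 (mod 11).
  i = 3 (α = 3): (3−8)(3−6)(3−9)(3−2) = (−5)·(−3)·(−6)·1 = −90 ≡ 9, so v_3 = 9^{−1} = 5 (mod 11).
  i = 4 (α = 9): (9−8)(9−6)(9−3)(9−2) = 1·3·6·7 = 126 ≡ 5, so v_4 = 5^{−1} = 9 (mod 11).
  i = 5 (α = 2): (2−8)(2−6)(2−3)(2−9) = (−6)·(−4)·(−1)·(−7) = 168 ≡ 3, so v_5 = 3^{−1} = 4 (mod 11).
  v = [2, 2, 5, 9, 4].
Step 2: syndromes of r = [5, 8, 7, 9, 6] (all sums mod 11).
  S_0 = Σ v_i r_i = 2·5 + 2·8 + 5·7 + 9·9 + 4·6 = 166 ≡ 1.
  S_1 = Σ v_i α_i r_i = 2·8·5 + 2·6·8 + 5·3·7 + 9·9·9 + 4·2·6 = 1058 ≡ 2.
  α_i^2 mod 11 = [9, 3, 9, 4, 4].
  S_2 = Σ v_i α_i^2 r_i = 2·9·5 + 2·3·8 + 5·9·7 + 9·4·9 + 4·4·6 = 873 ≡ 4.
  S = (1, 2, 4) ≠ 0, so r is not a codeword (an error is present).
Step 3: locate the error. For a single error e at position i, S_ℓ = v_i·e·α_i^ℓ, so α_err = S_1/S_0.
  S_0^{−1} = 1^{−1} = 1 (mod 11), so α_err = 2·1 = 2 ≡ 2 = α_5. Error position i = 5.
  Consistency check: S_2/S_1 = 4·6 = 24 ≡ 2 = α_err ✓ (single-error assumption holds).
Step 4: error magnitude e = S_0/v_5 = S_0·∏_{j≠5}(α_5 − α_j) = 1·3 = 3 ≡ 3 (mod 11).
Step 5: correct position 5: c_5 = r_5 − e = 6 − 3 ≡ 3 (mod 11). Hence c = [5, 8, 7, 9, 3].
  Check: interpolating c through the α_i gives m(x) = 6 + 4·x (degree < 2) with m(α_i) = c_i for every i, so c is indeed a codeword.
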